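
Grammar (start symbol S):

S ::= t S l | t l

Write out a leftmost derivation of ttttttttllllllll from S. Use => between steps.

S=>tSl=>ttSll=>tttSlll=>ttttSllll=>tttttSlllll=>ttttttSllllll=>tttttttSlllllll=>ttttttttllllllll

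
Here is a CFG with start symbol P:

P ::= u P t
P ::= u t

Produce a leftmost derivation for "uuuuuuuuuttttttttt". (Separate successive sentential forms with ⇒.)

P ⇒ uPt   [P ::= u P t]
uPt ⇒ uuPtt   [P ::= u P t]
uuPtt ⇒ uuuPttt   [P ::= u P t]
uuuPttt ⇒ uuuuPtttt   [P ::= u P t]
uuuuPtttt ⇒ uuuuuPttttt   [P ::= u P t]
uuuuuPttttt ⇒ uuuuuuPtttttt   [P ::= u P t]
uuuuuuPtttttt ⇒ uuuuuuuPttttttt   [P ::= u P t]
uuuuuuuPttttttt ⇒ uuuuuuuuPtttttttt   [P ::= u P t]
uuuuuuuuPtttttttt ⇒ uuuuuuuuuttttttttt   [P ::= u t]

P ⇒ uPt ⇒ uuPtt ⇒ uuuPttt ⇒ uuuuPtttt ⇒ uuuuuPttttt ⇒ uuuuuuPtttttt ⇒ uuuuuuuPttttttt ⇒ uuuuuuuuPtttttttt ⇒ uuuuuuuuuttttttttt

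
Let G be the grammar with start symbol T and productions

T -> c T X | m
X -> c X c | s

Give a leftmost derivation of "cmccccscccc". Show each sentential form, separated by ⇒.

T ⇒ cTX ⇒ cmX ⇒ cmcXc ⇒ cmccXcc ⇒ cmcccXccc ⇒ cmccccXcccc ⇒ cmccccscccc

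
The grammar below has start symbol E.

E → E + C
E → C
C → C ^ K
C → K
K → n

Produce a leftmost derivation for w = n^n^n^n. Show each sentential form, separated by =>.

E => C   [E → C]
C => C^K   [C → C ^ K]
C^K => C^K^K   [C → C ^ K]
C^K^K => C^K^K^K   [C → C ^ K]
C^K^K^K => K^K^K^K   [C → K]
K^K^K^K => n^K^K^K   [K → n]
n^K^K^K => n^n^K^K   [K → n]
n^n^K^K => n^n^n^K   [K → n]
n^n^n^K => n^n^n^n   [K → n]

E => C => C^K => C^K^K => C^K^K^K => K^K^K^K => n^K^K^K => n^n^K^K => n^n^n^K => n^n^n^n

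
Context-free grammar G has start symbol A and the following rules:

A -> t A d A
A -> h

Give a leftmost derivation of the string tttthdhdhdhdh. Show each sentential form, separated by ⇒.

A⇒tAdA⇒ttAdAdA⇒tttAdAdAdA⇒ttttAdAdAdAdA⇒tttthdAdAdAdA⇒tttthdhdAdAdA⇒tttthdhdhdAdA⇒tttthdhdhdhdA⇒tttthdhdhdhdh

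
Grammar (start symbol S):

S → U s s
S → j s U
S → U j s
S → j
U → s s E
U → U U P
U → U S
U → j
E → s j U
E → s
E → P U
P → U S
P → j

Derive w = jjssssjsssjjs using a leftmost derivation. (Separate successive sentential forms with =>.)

S => Ujs => USjs => jSjs => jjsUjs => jjsUSjs => jjsssESjs => jjssssjUSjs => jjssssjssESjs => jjssssjsssSjs => jjssssjsssjjs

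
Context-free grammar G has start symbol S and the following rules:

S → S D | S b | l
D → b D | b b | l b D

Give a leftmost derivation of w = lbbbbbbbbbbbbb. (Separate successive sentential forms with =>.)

S => Sb => Sbb => SDbb => SbDbb => SDbDbb => SDDbDbb => SbDDbDbb => SbbDDbDbb => SbbbDDbDbb => SbbbbDDbDbb => lbbbbDDbDbb => lbbbbbbDbDbb => lbbbbbbbbbDbb => lbbbbbbbbbbbbb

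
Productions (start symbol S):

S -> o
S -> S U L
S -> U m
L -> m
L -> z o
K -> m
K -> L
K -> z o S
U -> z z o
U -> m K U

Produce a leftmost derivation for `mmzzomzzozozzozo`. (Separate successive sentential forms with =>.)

S => SUL => SULUL => UmULUL => mKUmULUL => mmUmULUL => mmzzomULUL => mmzzomzzoLUL => mmzzomzzozoUL => mmzzomzzozozzoL => mmzzomzzozozzozo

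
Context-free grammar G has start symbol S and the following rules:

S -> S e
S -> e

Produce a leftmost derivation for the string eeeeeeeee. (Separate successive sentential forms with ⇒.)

S ⇒ Se ⇒ See ⇒ Seee ⇒ Seeee ⇒ Seeeee ⇒ Seeeeee ⇒ Seeeeeee ⇒ Seeeeeeee ⇒ eeeeeeeee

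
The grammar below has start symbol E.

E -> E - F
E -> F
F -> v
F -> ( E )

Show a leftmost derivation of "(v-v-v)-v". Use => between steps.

E=>E-F=>F-F=>(E)-F=>(E-F)-F=>(E-F-F)-F=>(F-F-F)-F=>(v-F-F)-F=>(v-v-F)-F=>(v-v-v)-F=>(v-v-v)-v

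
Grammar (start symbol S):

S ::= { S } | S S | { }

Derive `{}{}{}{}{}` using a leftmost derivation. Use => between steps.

S => SS   [S ::= S S]
SS => SSS   [S ::= S S]
SSS => SSSS   [S ::= S S]
SSSS => SSSSS   [S ::= S S]
SSSSS => {}SSSS   [S ::= { }]
{}SSSS => {}{}SSS   [S ::= { }]
{}{}SSS => {}{}{}SS   [S ::= { }]
{}{}{}SS => {}{}{}{}S   [S ::= { }]
{}{}{}{}S => {}{}{}{}{}   [S ::= { }]

S=>SS=>SSS=>SSSS=>SSSSS=>{}SSSS=>{}{}SSS=>{}{}{}SS=>{}{}{}{}S=>{}{}{}{}{}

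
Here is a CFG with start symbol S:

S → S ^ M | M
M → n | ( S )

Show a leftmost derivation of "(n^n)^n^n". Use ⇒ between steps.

S ⇒ S^M ⇒ S^M^M ⇒ M^M^M ⇒ (S)^M^M ⇒ (S^M)^M^M ⇒ (M^M)^M^M ⇒ (n^M)^M^M ⇒ (n^n)^M^M ⇒ (n^n)^n^M ⇒ (n^n)^n^n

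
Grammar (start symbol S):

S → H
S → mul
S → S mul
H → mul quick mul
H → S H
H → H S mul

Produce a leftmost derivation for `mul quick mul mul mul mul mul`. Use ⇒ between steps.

S ⇒ H ⇒ H S mul ⇒ H S mul S mul ⇒ mul quick mul S mul S mul ⇒ mul quick mul mul mul S mul ⇒ mul quick mul mul mul mul mul

S ⇒ H   [S → H]
H ⇒ H S mul   [H → H S mul]
H S mul ⇒ H S mul S mul   [H → H S mul]
H S mul S mul ⇒ mul quick mul S mul S mul   [H → mul quick mul]
mul quick mul S mul S mul ⇒ mul quick mul mul mul S mul   [S → mul]
mul quick mul mul mul S mul ⇒ mul quick mul mul mul mul mul   [S → mul]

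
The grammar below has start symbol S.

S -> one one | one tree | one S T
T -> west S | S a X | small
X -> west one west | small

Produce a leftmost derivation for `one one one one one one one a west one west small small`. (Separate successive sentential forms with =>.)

S => one S T => one one S T T => one one one S T T T => one one one one one T T T => one one one one one S a X T T => one one one one one one one a X T T => one one one one one one one a west one west T T => one one one one one one one a west one west small T => one one one one one one one a west one west small small

S => one S T   [S -> one S T]
one S T => one one S T T   [S -> one S T]
one one S T T => one one one S T T T   [S -> one S T]
one one one S T T T => one one one one one T T T   [S -> one one]
one one one one one T T T => one one one one one S a X T T   [T -> S a X]
one one one one one S a X T T => one one one one one one one a X T T   [S -> one one]
one one one one one one one a X T T => one one one one one one one a west one west T T   [X -> west one west]
one one one one one one one a west one west T T => one one one one one one one a west one west small T   [T -> small]
one one one one one one one a west one west small T => one one one one one one one a west one west small small   [T -> small]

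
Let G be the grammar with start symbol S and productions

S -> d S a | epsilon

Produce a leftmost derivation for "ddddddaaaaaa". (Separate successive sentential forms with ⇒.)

S ⇒ dSa ⇒ ddSaa ⇒ dddSaaa ⇒ ddddSaaaa ⇒ dddddSaaaaa ⇒ ddddddSaaaaaa ⇒ ddddddaaaaaa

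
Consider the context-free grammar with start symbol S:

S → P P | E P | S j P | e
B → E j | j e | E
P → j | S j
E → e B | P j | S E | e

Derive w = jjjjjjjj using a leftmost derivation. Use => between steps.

S=>PP=>SjP=>SjPjP=>SjPjPjP=>PPjPjPjP=>jPjPjPjP=>jjjPjPjP=>jjjjjPjP=>jjjjjjjP=>jjjjjjjj

S => PP   [S → P P]
PP => SjP   [P → S j]
SjP => SjPjP   [S → S j P]
SjPjP => SjPjPjP   [S → S j P]
SjPjPjP => PPjPjPjP   [S → P P]
PPjPjPjP => jPjPjPjP   [P → j]
jPjPjPjP => jjjPjPjP   [P → j]
jjjPjPjP => jjjjjPjP   [P → j]
jjjjjPjP => jjjjjjjP   [P → j]
jjjjjjjP => jjjjjjjj   [P → j]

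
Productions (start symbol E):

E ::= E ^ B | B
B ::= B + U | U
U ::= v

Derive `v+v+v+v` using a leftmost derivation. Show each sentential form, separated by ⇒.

E ⇒ B   [E ::= B]
B ⇒ B+U   [B ::= B + U]
B+U ⇒ B+U+U   [B ::= B + U]
B+U+U ⇒ B+U+U+U   [B ::= B + U]
B+U+U+U ⇒ U+U+U+U   [B ::= U]
U+U+U+U ⇒ v+U+U+U   [U ::= v]
v+U+U+U ⇒ v+v+U+U   [U ::= v]
v+v+U+U ⇒ v+v+v+U   [U ::= v]
v+v+v+U ⇒ v+v+v+v   [U ::= v]

E ⇒ B ⇒ B+U ⇒ B+U+U ⇒ B+U+U+U ⇒ U+U+U+U ⇒ v+U+U+U ⇒ v+v+U+U ⇒ v+v+v+U ⇒ v+v+v+v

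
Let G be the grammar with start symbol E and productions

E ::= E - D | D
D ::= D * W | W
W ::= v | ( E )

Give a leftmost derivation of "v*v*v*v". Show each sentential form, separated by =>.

E => D => D*W => D*W*W => D*W*W*W => W*W*W*W => v*W*W*W => v*v*W*W => v*v*v*W => v*v*v*v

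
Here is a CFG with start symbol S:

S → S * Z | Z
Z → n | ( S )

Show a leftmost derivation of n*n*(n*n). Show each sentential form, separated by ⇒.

S⇒S*Z⇒S*Z*Z⇒Z*Z*Z⇒n*Z*Z⇒n*n*Z⇒n*n*(S)⇒n*n*(S*Z)⇒n*n*(Z*Z)⇒n*n*(n*Z)⇒n*n*(n*n)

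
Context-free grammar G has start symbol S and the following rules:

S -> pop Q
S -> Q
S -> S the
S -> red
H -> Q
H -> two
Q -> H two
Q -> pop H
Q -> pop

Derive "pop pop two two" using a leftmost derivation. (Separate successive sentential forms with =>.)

S => pop Q => pop pop H => pop pop Q => pop pop H two => pop pop two two

S => pop Q   [S -> pop Q]
pop Q => pop pop H   [Q -> pop H]
pop pop H => pop pop Q   [H -> Q]
pop pop Q => pop pop H two   [Q -> H two]
pop pop H two => pop pop two two   [H -> two]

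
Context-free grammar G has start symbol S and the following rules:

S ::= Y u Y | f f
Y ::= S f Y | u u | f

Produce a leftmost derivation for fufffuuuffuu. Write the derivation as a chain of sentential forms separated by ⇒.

S ⇒ YuY   [S ::= Y u Y]
YuY ⇒ fuY   [Y ::= f]
fuY ⇒ fuSfY   [Y ::= S f Y]
fuSfY ⇒ fuYuYfY   [S ::= Y u Y]
fuYuYfY ⇒ fuSfYuYfY   [Y ::= S f Y]
fuSfYuYfY ⇒ fufffYuYfY   [S ::= f f]
fufffYuYfY ⇒ fufffuuuYfY   [Y ::= u u]
fufffuuuYfY ⇒ fufffuuuffY   [Y ::= f]
fufffuuuffY ⇒ fufffuuuffuu   [Y ::= u u]

S⇒YuY⇒fuY⇒fuSfY⇒fuYuYfY⇒fuSfYuYfY⇒fufffYuYfY⇒fufffuuuYfY⇒fufffuuuffY⇒fufffuuuffuu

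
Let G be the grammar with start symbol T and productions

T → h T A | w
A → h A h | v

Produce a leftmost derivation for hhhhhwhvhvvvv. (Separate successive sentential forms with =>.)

T => hTA => hhTAA => hhhTAAA => hhhhTAAAA => hhhhhTAAAAA => hhhhhwAAAAA => hhhhhwhAhAAAA => hhhhhwhvhAAAA => hhhhhwhvhvAAA => hhhhhwhvhvvAA => hhhhhwhvhvvvA => hhhhhwhvhvvvv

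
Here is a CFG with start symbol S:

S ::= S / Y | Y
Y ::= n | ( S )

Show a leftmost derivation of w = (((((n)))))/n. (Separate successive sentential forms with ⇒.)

S ⇒ S/Y ⇒ Y/Y ⇒ (S)/Y ⇒ (Y)/Y ⇒ ((S))/Y ⇒ ((Y))/Y ⇒ (((S)))/Y ⇒ (((Y)))/Y ⇒ ((((S))))/Y ⇒ ((((Y))))/Y ⇒ (((((S)))))/Y ⇒ (((((Y)))))/Y ⇒ (((((n)))))/Y ⇒ (((((n)))))/n

S ⇒ S/Y   [S ::= S / Y]
S/Y ⇒ Y/Y   [S ::= Y]
Y/Y ⇒ (S)/Y   [Y ::= ( S )]
(S)/Y ⇒ (Y)/Y   [S ::= Y]
(Y)/Y ⇒ ((S))/Y   [Y ::= ( S )]
((S))/Y ⇒ ((Y))/Y   [S ::= Y]
((Y))/Y ⇒ (((S)))/Y   [Y ::= ( S )]
(((S)))/Y ⇒ (((Y)))/Y   [S ::= Y]
(((Y)))/Y ⇒ ((((S))))/Y   [Y ::= ( S )]
((((S))))/Y ⇒ ((((Y))))/Y   [S ::= Y]
((((Y))))/Y ⇒ (((((S)))))/Y   [Y ::= ( S )]
(((((S)))))/Y ⇒ (((((Y)))))/Y   [S ::= Y]
(((((Y)))))/Y ⇒ (((((n)))))/Y   [Y ::= n]
(((((n)))))/Y ⇒ (((((n)))))/n   [Y ::= n]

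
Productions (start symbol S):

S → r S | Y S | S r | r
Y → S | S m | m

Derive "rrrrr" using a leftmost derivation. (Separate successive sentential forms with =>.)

S => YS => SS => SrS => rSrS => rYSrS => rSSrS => rrSrS => rrrrS => rrrrr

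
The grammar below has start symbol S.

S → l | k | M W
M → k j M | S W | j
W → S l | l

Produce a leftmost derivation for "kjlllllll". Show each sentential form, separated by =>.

S => MW   [S → M W]
MW => kjMW   [M → k j M]
kjMW => kjSWW   [M → S W]
kjSWW => kjMWWW   [S → M W]
kjMWWW => kjSWWWW   [M → S W]
kjSWWWW => kjMWWWWW   [S → M W]
kjMWWWWW => kjSWWWWWW   [M → S W]
kjSWWWWWW => kjlWWWWWW   [S → l]
kjlWWWWWW => kjllWWWWW   [W → l]
kjllWWWWW => kjlllWWWW   [W → l]
kjlllWWWW => kjllllWWW   [W → l]
kjllllWWW => kjlllllWW   [W → l]
kjlllllWW => kjllllllW   [W → l]
kjllllllW => kjlllllll   [W → l]

S => MW => kjMW => kjSWW => kjMWWW => kjSWWWW => kjMWWWWW => kjSWWWWWW => kjlWWWWWW => kjllWWWWW => kjlllWWWW => kjllllWWW => kjlllllWW => kjllllllW => kjlllllll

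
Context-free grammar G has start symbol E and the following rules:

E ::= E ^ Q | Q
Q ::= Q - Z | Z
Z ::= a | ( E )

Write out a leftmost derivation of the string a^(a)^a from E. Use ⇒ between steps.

E ⇒ E^Q ⇒ E^Q^Q ⇒ Q^Q^Q ⇒ Z^Q^Q ⇒ a^Q^Q ⇒ a^Z^Q ⇒ a^(E)^Q ⇒ a^(Q)^Q ⇒ a^(Z)^Q ⇒ a^(a)^Q ⇒ a^(a)^Z ⇒ a^(a)^a

E ⇒ E^Q   [E ::= E ^ Q]
E^Q ⇒ E^Q^Q   [E ::= E ^ Q]
E^Q^Q ⇒ Q^Q^Q   [E ::= Q]
Q^Q^Q ⇒ Z^Q^Q   [Q ::= Z]
Z^Q^Q ⇒ a^Q^Q   [Z ::= a]
a^Q^Q ⇒ a^Z^Q   [Q ::= Z]
a^Z^Q ⇒ a^(E)^Q   [Z ::= ( E )]
a^(E)^Q ⇒ a^(Q)^Q   [E ::= Q]
a^(Q)^Q ⇒ a^(Z)^Q   [Q ::= Z]
a^(Z)^Q ⇒ a^(a)^Q   [Z ::= a]
a^(a)^Q ⇒ a^(a)^Z   [Q ::= Z]
a^(a)^Z ⇒ a^(a)^a   [Z ::= a]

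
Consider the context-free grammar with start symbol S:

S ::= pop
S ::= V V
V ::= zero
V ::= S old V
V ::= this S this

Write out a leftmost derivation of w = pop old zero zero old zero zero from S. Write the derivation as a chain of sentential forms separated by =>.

S => V V => S old V V => V V old V V => S old V V old V V => pop old V V old V V => pop old zero V old V V => pop old zero zero old V V => pop old zero zero old zero V => pop old zero zero old zero zero

S => V V   [S ::= V V]
V V => S old V V   [V ::= S old V]
S old V V => V V old V V   [S ::= V V]
V V old V V => S old V V old V V   [V ::= S old V]
S old V V old V V => pop old V V old V V   [S ::= pop]
pop old V V old V V => pop old zero V old V V   [V ::= zero]
pop old zero V old V V => pop old zero zero old V V   [V ::= zero]
pop old zero zero old V V => pop old zero zero old zero V   [V ::= zero]
pop old zero zero old zero V => pop old zero zero old zero zero   [V ::= zero]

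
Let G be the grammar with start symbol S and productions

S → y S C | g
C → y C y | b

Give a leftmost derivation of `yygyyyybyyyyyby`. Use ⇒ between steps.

S ⇒ ySC ⇒ yySCC ⇒ yygCC ⇒ yygyCyC ⇒ yygyyCyyC ⇒ yygyyyCyyyC ⇒ yygyyyyCyyyyC ⇒ yygyyyybyyyyC ⇒ yygyyyybyyyyyCy ⇒ yygyyyybyyyyyby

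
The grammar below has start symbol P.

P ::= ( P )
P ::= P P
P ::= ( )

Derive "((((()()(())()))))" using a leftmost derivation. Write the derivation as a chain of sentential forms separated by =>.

P => (P) => ((P)) => (((P))) => ((((P)))) => ((((PP)))) => ((((PPP)))) => ((((PPPP)))) => ((((()PPP)))) => ((((()()PP)))) => ((((()()(P)P)))) => ((((()()(())P)))) => ((((()()(())()))))

P => (P)   [P ::= ( P )]
(P) => ((P))   [P ::= ( P )]
((P)) => (((P)))   [P ::= ( P )]
(((P))) => ((((P))))   [P ::= ( P )]
((((P)))) => ((((PP))))   [P ::= P P]
((((PP)))) => ((((PPP))))   [P ::= P P]
((((PPP)))) => ((((PPPP))))   [P ::= P P]
((((PPPP)))) => ((((()PPP))))   [P ::= ( )]
((((()PPP)))) => ((((()()PP))))   [P ::= ( )]
((((()()PP)))) => ((((()()(P)P))))   [P ::= ( P )]
((((()()(P)P)))) => ((((()()(())P))))   [P ::= ( )]
((((()()(())P)))) => ((((()()(())()))))   [P ::= ( )]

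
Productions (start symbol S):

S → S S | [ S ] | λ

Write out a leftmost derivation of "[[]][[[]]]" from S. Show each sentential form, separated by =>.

S => SS => [S]S => [[S]]S => [[]]S => [[]]SS => [[]][S]S => [[]][[S]]S => [[]][[SS]]S => [[]][[SSS]]S => [[]][[[S]SS]]S => [[]][[[]SS]]S => [[]][[[]S]]S => [[]][[[]]]S => [[]][[[]]]

S => SS   [S → S S]
SS => [S]S   [S → [ S ]]
[S]S => [[S]]S   [S → [ S ]]
[[S]]S => [[]]S   [S → λ]
[[]]S => [[]]SS   [S → S S]
[[]]SS => [[]][S]S   [S → [ S ]]
[[]][S]S => [[]][[S]]S   [S → [ S ]]
[[]][[S]]S => [[]][[SS]]S   [S → S S]
[[]][[SS]]S => [[]][[SSS]]S   [S → S S]
[[]][[SSS]]S => [[]][[[S]SS]]S   [S → [ S ]]
[[]][[[S]SS]]S => [[]][[[]SS]]S   [S → λ]
[[]][[[]SS]]S => [[]][[[]S]]S   [S → λ]
[[]][[[]S]]S => [[]][[[]]]S   [S → λ]
[[]][[[]]]S => [[]][[[]]]   [S → λ]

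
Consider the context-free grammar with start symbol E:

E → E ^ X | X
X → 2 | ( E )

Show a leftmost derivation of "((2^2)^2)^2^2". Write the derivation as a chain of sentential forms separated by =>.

E=>E^X=>E^X^X=>X^X^X=>(E)^X^X=>(E^X)^X^X=>(X^X)^X^X=>((E)^X)^X^X=>((E^X)^X)^X^X=>((X^X)^X)^X^X=>((2^X)^X)^X^X=>((2^2)^X)^X^X=>((2^2)^2)^X^X=>((2^2)^2)^2^X=>((2^2)^2)^2^2

E => E^X   [E → E ^ X]
E^X => E^X^X   [E → E ^ X]
E^X^X => X^X^X   [E → X]
X^X^X => (E)^X^X   [X → ( E )]
(E)^X^X => (E^X)^X^X   [E → E ^ X]
(E^X)^X^X => (X^X)^X^X   [E → X]
(X^X)^X^X => ((E)^X)^X^X   [X → ( E )]
((E)^X)^X^X => ((E^X)^X)^X^X   [E → E ^ X]
((E^X)^X)^X^X => ((X^X)^X)^X^X   [E → X]
((X^X)^X)^X^X => ((2^X)^X)^X^X   [X → 2]
((2^X)^X)^X^X => ((2^2)^X)^X^X   [X → 2]
((2^2)^X)^X^X => ((2^2)^2)^X^X   [X → 2]
((2^2)^2)^X^X => ((2^2)^2)^2^X   [X → 2]
((2^2)^2)^2^X => ((2^2)^2)^2^2   [X → 2]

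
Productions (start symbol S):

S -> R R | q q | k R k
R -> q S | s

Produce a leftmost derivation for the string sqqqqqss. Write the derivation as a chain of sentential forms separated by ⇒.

S ⇒ RR ⇒ sR ⇒ sqS ⇒ sqRR ⇒ sqqSR ⇒ sqqqqR ⇒ sqqqqqS ⇒ sqqqqqRR ⇒ sqqqqqsR ⇒ sqqqqqss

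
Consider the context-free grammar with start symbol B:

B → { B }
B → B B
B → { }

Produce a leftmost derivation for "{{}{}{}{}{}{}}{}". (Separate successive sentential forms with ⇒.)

B ⇒ BB ⇒ {B}B ⇒ {BB}B ⇒ {BBB}B ⇒ {BBBB}B ⇒ {BBBBB}B ⇒ {BBBBBB}B ⇒ {{}BBBBB}B ⇒ {{}{}BBBB}B ⇒ {{}{}{}BBB}B ⇒ {{}{}{}{}BB}B ⇒ {{}{}{}{}{}B}B ⇒ {{}{}{}{}{}{}}B ⇒ {{}{}{}{}{}{}}{}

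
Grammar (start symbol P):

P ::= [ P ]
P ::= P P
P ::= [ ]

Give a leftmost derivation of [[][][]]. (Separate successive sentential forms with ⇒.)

P ⇒ [P] ⇒ [PP] ⇒ [PPP] ⇒ [[]PP] ⇒ [[][]P] ⇒ [[][][]]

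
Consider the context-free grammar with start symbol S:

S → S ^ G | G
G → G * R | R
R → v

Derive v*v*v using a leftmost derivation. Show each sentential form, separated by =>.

S => G => G*R => G*R*R => R*R*R => v*R*R => v*v*R => v*v*v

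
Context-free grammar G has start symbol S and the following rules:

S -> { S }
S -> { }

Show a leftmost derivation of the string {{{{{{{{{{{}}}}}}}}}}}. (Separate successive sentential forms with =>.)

S=>{S}=>{{S}}=>{{{S}}}=>{{{{S}}}}=>{{{{{S}}}}}=>{{{{{{S}}}}}}=>{{{{{{{S}}}}}}}=>{{{{{{{{S}}}}}}}}=>{{{{{{{{{S}}}}}}}}}=>{{{{{{{{{{S}}}}}}}}}}=>{{{{{{{{{{{}}}}}}}}}}}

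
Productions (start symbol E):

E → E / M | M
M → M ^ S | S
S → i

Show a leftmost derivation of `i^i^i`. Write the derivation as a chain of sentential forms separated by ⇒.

E⇒M⇒M^S⇒M^S^S⇒S^S^S⇒i^S^S⇒i^i^S⇒i^i^i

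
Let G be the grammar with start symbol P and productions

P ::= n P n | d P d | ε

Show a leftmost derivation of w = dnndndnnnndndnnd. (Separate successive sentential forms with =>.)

P => dPd => dnPnd => dnnPnnd => dnndPdnnd => dnndnPndnnd => dnndndPdndnnd => dnndndnPndndnnd => dnndndnnPnndndnnd => dnndndnnnndndnnd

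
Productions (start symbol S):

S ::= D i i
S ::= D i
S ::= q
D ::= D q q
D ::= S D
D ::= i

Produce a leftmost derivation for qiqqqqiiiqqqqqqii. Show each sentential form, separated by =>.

S => Dii => Dqqii => Dqqqqii => Dqqqqqqii => SDqqqqqqii => DiiDqqqqqqii => DqqiiDqqqqqqii => DqqqqiiDqqqqqqii => SDqqqqiiDqqqqqqii => qDqqqqiiDqqqqqqii => qiqqqqiiDqqqqqqii => qiqqqqiiiqqqqqqii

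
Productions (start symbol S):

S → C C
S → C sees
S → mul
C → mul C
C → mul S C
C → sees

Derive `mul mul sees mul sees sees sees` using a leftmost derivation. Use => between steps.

S => C C   [S → C C]
C C => mul C C   [C → mul C]
mul C C => mul mul C C   [C → mul C]
mul mul C C => mul mul sees C   [C → sees]
mul mul sees C => mul mul sees mul S C   [C → mul S C]
mul mul sees mul S C => mul mul sees mul C C C   [S → C C]
mul mul sees mul C C C => mul mul sees mul sees C C   [C → sees]
mul mul sees mul sees C C => mul mul sees mul sees sees C   [C → sees]
mul mul sees mul sees sees C => mul mul sees mul sees sees sees   [C → sees]

S => C C => mul C C => mul mul C C => mul mul sees C => mul mul sees mul S C => mul mul sees mul C C C => mul mul sees mul sees C C => mul mul sees mul sees sees C => mul mul sees mul sees sees sees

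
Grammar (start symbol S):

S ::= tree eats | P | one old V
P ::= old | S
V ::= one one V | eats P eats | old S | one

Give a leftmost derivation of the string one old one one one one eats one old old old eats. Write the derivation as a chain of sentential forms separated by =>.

S => one old V   [S ::= one old V]
one old V => one old one one V   [V ::= one one V]
one old one one V => one old one one one one V   [V ::= one one V]
one old one one one one V => one old one one one one eats P eats   [V ::= eats P eats]
one old one one one one eats P eats => one old one one one one eats S eats   [P ::= S]
one old one one one one eats S eats => one old one one one one eats one old V eats   [S ::= one old V]
one old one one one one eats one old V eats => one old one one one one eats one old old S eats   [V ::= old S]
one old one one one one eats one old old S eats => one old one one one one eats one old old P eats   [S ::= P]
one old one one one one eats one old old P eats => one old one one one one eats one old old old eats   [P ::= old]

S => one old V => one old one one V => one old one one one one V => one old one one one one eats P eats => one old one one one one eats S eats => one old one one one one eats one old V eats => one old one one one one eats one old old S eats => one old one one one one eats one old old P eats => one old one one one one eats one old old old eats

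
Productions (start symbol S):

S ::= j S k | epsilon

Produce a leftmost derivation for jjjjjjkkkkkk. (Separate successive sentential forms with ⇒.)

S ⇒ jSk ⇒ jjSkk ⇒ jjjSkkk ⇒ jjjjSkkkk ⇒ jjjjjSkkkkk ⇒ jjjjjjSkkkkkk ⇒ jjjjjjkkkkkk

S ⇒ jSk   [S ::= j S k]
jSk ⇒ jjSkk   [S ::= j S k]
jjSkk ⇒ jjjSkkk   [S ::= j S k]
jjjSkkk ⇒ jjjjSkkkk   [S ::= j S k]
jjjjSkkkk ⇒ jjjjjSkkkkk   [S ::= j S k]
jjjjjSkkkkk ⇒ jjjjjjSkkkkkk   [S ::= j S k]
jjjjjjSkkkkkk ⇒ jjjjjjkkkkkk   [S ::= epsilon]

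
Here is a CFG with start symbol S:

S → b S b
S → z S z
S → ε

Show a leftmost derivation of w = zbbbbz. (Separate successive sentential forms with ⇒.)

S ⇒ zSz ⇒ zbSbz ⇒ zbbSbbz ⇒ zbbbbz

S ⇒ zSz   [S → z S z]
zSz ⇒ zbSbz   [S → b S b]
zbSbz ⇒ zbbSbbz   [S → b S b]
zbbSbbz ⇒ zbbbbz   [S → ε]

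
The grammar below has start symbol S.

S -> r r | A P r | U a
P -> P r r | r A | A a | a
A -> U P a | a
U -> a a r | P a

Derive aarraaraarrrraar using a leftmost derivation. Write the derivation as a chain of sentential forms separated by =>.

S => APr => UPaPr => aarPaPr => aarPrraPr => aarPrrrraPr => aarrArrrraPr => aarrUParrrraPr => aarraarParrrraPr => aarraaraarrrraPr => aarraaraarrrraar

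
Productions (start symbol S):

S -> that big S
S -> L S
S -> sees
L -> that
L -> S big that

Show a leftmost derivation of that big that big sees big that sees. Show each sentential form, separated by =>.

S => that big S => that big that big S => that big that big L S => that big that big S big that S => that big that big sees big that S => that big that big sees big that sees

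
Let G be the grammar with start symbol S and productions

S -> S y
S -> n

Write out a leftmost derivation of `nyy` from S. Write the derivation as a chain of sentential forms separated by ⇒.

S⇒Sy⇒Syy⇒nyy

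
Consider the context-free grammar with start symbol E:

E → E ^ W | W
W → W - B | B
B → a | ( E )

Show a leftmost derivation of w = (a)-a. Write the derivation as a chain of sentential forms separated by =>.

E => W => W-B => B-B => (E)-B => (W)-B => (B)-B => (a)-B => (a)-a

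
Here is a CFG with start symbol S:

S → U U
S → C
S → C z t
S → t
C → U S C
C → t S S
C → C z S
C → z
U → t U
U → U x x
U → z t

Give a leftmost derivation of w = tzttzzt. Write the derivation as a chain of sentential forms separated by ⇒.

S ⇒ Czt ⇒ USCzt ⇒ tUSCzt ⇒ tztSCzt ⇒ tzttCzt ⇒ tzttzzt

S ⇒ Czt   [S → C z t]
Czt ⇒ USCzt   [C → U S C]
USCzt ⇒ tUSCzt   [U → t U]
tUSCzt ⇒ tztSCzt   [U → z t]
tztSCzt ⇒ tzttCzt   [S → t]
tzttCzt ⇒ tzttzzt   [C → z]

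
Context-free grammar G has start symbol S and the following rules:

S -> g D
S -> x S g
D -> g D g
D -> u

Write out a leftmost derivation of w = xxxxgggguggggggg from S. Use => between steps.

S => xSg   [S -> x S g]
xSg => xxSgg   [S -> x S g]
xxSgg => xxxSggg   [S -> x S g]
xxxSggg => xxxxSgggg   [S -> x S g]
xxxxSgggg => xxxxgDgggg   [S -> g D]
xxxxgDgggg => xxxxggDggggg   [D -> g D g]
xxxxggDggggg => xxxxgggDgggggg   [D -> g D g]
xxxxgggDgggggg => xxxxggggDggggggg   [D -> g D g]
xxxxggggDggggggg => xxxxgggguggggggg   [D -> u]

S => xSg => xxSgg => xxxSggg => xxxxSgggg => xxxxgDgggg => xxxxggDggggg => xxxxgggDgggggg => xxxxggggDggggggg => xxxxgggguggggggg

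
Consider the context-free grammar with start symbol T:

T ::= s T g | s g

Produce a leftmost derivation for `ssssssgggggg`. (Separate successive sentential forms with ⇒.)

T ⇒ sTg ⇒ ssTgg ⇒ sssTggg ⇒ ssssTgggg ⇒ sssssTggggg ⇒ ssssssgggggg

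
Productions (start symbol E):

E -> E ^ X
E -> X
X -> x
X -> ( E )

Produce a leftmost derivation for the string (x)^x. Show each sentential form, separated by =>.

E => E^X => X^X => (E)^X => (X)^X => (x)^X => (x)^x

E => E^X   [E -> E ^ X]
E^X => X^X   [E -> X]
X^X => (E)^X   [X -> ( E )]
(E)^X => (X)^X   [E -> X]
(X)^X => (x)^X   [X -> x]
(x)^X => (x)^x   [X -> x]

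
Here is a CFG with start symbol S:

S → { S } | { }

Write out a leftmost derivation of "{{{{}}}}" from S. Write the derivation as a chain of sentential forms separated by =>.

S=>{S}=>{{S}}=>{{{S}}}=>{{{{}}}}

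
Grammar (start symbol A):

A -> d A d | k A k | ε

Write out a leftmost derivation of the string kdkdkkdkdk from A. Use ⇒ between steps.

A ⇒ kAk ⇒ kdAdk ⇒ kdkAkdk ⇒ kdkdAdkdk ⇒ kdkdkAkdkdk ⇒ kdkdkkdkdk

A ⇒ kAk   [A -> k A k]
kAk ⇒ kdAdk   [A -> d A d]
kdAdk ⇒ kdkAkdk   [A -> k A k]
kdkAkdk ⇒ kdkdAdkdk   [A -> d A d]
kdkdAdkdk ⇒ kdkdkAkdkdk   [A -> k A k]
kdkdkAkdkdk ⇒ kdkdkkdkdk   [A -> ε]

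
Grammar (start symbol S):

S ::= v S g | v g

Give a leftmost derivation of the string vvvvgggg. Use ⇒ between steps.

S ⇒ vSg ⇒ vvSgg ⇒ vvvSggg ⇒ vvvvgggg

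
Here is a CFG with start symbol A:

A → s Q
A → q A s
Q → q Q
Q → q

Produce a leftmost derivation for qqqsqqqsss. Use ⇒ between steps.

A ⇒ qAs   [A → q A s]
qAs ⇒ qqAss   [A → q A s]
qqAss ⇒ qqqAsss   [A → q A s]
qqqAsss ⇒ qqqsQsss   [A → s Q]
qqqsQsss ⇒ qqqsqQsss   [Q → q Q]
qqqsqQsss ⇒ qqqsqqQsss   [Q → q Q]
qqqsqqQsss ⇒ qqqsqqqsss   [Q → q]

A ⇒ qAs ⇒ qqAss ⇒ qqqAsss ⇒ qqqsQsss ⇒ qqqsqQsss ⇒ qqqsqqQsss ⇒ qqqsqqqsss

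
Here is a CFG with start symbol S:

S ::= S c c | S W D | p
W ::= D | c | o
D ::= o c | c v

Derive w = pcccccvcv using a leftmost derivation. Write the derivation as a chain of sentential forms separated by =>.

S=>SWD=>SccWD=>SccccWD=>pccccWD=>pccccDD=>pcccccvD=>pcccccvcv

S => SWD   [S ::= S W D]
SWD => SccWD   [S ::= S c c]
SccWD => SccccWD   [S ::= S c c]
SccccWD => pccccWD   [S ::= p]
pccccWD => pccccDD   [W ::= D]
pccccDD => pcccccvD   [D ::= c v]
pcccccvD => pcccccvcv   [D ::= c v]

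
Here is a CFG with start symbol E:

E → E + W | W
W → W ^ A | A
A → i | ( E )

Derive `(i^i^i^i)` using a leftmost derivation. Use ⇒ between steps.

E⇒W⇒A⇒(E)⇒(W)⇒(W^A)⇒(W^A^A)⇒(W^A^A^A)⇒(A^A^A^A)⇒(i^A^A^A)⇒(i^i^A^A)⇒(i^i^i^A)⇒(i^i^i^i)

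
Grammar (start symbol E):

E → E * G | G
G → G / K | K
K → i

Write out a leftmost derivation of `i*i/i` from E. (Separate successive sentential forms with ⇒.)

E⇒E*G⇒G*G⇒K*G⇒i*G⇒i*G/K⇒i*K/K⇒i*i/K⇒i*i/i

E ⇒ E*G   [E → E * G]
E*G ⇒ G*G   [E → G]
G*G ⇒ K*G   [G → K]
K*G ⇒ i*G   [K → i]
i*G ⇒ i*G/K   [G → G / K]
i*G/K ⇒ i*K/K   [G → K]
i*K/K ⇒ i*i/K   [K → i]
i*i/K ⇒ i*i/i   [K → i]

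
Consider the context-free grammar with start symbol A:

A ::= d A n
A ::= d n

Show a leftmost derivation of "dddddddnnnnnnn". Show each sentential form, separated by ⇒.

A ⇒ dAn ⇒ ddAnn ⇒ dddAnnn ⇒ ddddAnnnn ⇒ dddddAnnnnn ⇒ ddddddAnnnnnn ⇒ dddddddnnnnnnn

A ⇒ dAn   [A ::= d A n]
dAn ⇒ ddAnn   [A ::= d A n]
ddAnn ⇒ dddAnnn   [A ::= d A n]
dddAnnn ⇒ ddddAnnnn   [A ::= d A n]
ddddAnnnn ⇒ dddddAnnnnn   [A ::= d A n]
dddddAnnnnn ⇒ ddddddAnnnnnn   [A ::= d A n]
ddddddAnnnnnn ⇒ dddddddnnnnnnn   [A ::= d n]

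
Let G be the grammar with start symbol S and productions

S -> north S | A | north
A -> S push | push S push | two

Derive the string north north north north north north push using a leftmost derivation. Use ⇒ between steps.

S ⇒ north S   [S -> north S]
north S ⇒ north north S   [S -> north S]
north north S ⇒ north north north S   [S -> north S]
north north north S ⇒ north north north A   [S -> A]
north north north A ⇒ north north north S push   [A -> S push]
north north north S push ⇒ north north north north S push   [S -> north S]
north north north north S push ⇒ north north north north north S push   [S -> north S]
north north north north north S push ⇒ north north north north north north push   [S -> north]

S ⇒ north S ⇒ north north S ⇒ north north north S ⇒ north north north A ⇒ north north north S push ⇒ north north north north S push ⇒ north north north north north S push ⇒ north north north north north north push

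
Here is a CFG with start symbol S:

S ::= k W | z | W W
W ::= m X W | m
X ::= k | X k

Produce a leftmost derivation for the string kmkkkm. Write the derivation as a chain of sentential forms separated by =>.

S => kW => kmXW => kmXkW => kmXkkW => kmkkkW => kmkkkm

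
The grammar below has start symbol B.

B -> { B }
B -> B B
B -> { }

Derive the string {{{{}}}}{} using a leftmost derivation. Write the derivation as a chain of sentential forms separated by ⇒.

B ⇒ BB ⇒ {B}B ⇒ {{B}}B ⇒ {{{B}}}B ⇒ {{{{}}}}B ⇒ {{{{}}}}{}

B ⇒ BB   [B -> B B]
BB ⇒ {B}B   [B -> { B }]
{B}B ⇒ {{B}}B   [B -> { B }]
{{B}}B ⇒ {{{B}}}B   [B -> { B }]
{{{B}}}B ⇒ {{{{}}}}B   [B -> { }]
{{{{}}}}B ⇒ {{{{}}}}{}   [B -> { }]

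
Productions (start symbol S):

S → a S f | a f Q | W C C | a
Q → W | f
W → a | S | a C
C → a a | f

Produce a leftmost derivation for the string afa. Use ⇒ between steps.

S ⇒ afQ   [S → a f Q]
afQ ⇒ afW   [Q → W]
afW ⇒ afa   [W → a]

S⇒afQ⇒afW⇒afa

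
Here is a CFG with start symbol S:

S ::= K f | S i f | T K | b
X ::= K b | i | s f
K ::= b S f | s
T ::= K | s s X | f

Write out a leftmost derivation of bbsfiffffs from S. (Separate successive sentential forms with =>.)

S => TK   [S ::= T K]
TK => KK   [T ::= K]
KK => bSfK   [K ::= b S f]
bSfK => bKffK   [S ::= K f]
bKffK => bbSfffK   [K ::= b S f]
bbSfffK => bbSiffffK   [S ::= S i f]
bbSiffffK => bbKfiffffK   [S ::= K f]
bbKfiffffK => bbsfiffffK   [K ::= s]
bbsfiffffK => bbsfiffffs   [K ::= s]

S => TK => KK => bSfK => bKffK => bbSfffK => bbSiffffK => bbKfiffffK => bbsfiffffK => bbsfiffffs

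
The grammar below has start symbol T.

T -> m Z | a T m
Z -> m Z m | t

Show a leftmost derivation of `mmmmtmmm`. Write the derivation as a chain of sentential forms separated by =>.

T => mZ => mmZm => mmmZmm => mmmmZmmm => mmmmtmmm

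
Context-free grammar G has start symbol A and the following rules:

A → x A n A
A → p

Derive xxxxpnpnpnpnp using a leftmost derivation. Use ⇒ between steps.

A ⇒ xAnA   [A → x A n A]
xAnA ⇒ xxAnAnA   [A → x A n A]
xxAnAnA ⇒ xxxAnAnAnA   [A → x A n A]
xxxAnAnAnA ⇒ xxxxAnAnAnAnA   [A → x A n A]
xxxxAnAnAnAnA ⇒ xxxxpnAnAnAnA   [A → p]
xxxxpnAnAnAnA ⇒ xxxxpnpnAnAnA   [A → p]
xxxxpnpnAnAnA ⇒ xxxxpnpnpnAnA   [A → p]
xxxxpnpnpnAnA ⇒ xxxxpnpnpnpnA   [A → p]
xxxxpnpnpnpnA ⇒ xxxxpnpnpnpnp   [A → p]

A ⇒ xAnA ⇒ xxAnAnA ⇒ xxxAnAnAnA ⇒ xxxxAnAnAnAnA ⇒ xxxxpnAnAnAnA ⇒ xxxxpnpnAnAnA ⇒ xxxxpnpnpnAnA ⇒ xxxxpnpnpnpnA ⇒ xxxxpnpnpnpnp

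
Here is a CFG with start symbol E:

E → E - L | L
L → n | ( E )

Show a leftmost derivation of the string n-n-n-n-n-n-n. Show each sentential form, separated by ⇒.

E ⇒ E-L ⇒ E-L-L ⇒ E-L-L-L ⇒ E-L-L-L-L ⇒ E-L-L-L-L-L ⇒ E-L-L-L-L-L-L ⇒ L-L-L-L-L-L-L ⇒ n-L-L-L-L-L-L ⇒ n-n-L-L-L-L-L ⇒ n-n-n-L-L-L-L ⇒ n-n-n-n-L-L-L ⇒ n-n-n-n-n-L-L ⇒ n-n-n-n-n-n-L ⇒ n-n-n-n-n-n-n

E ⇒ E-L   [E → E - L]
E-L ⇒ E-L-L   [E → E - L]
E-L-L ⇒ E-L-L-L   [E → E - L]
E-L-L-L ⇒ E-L-L-L-L   [E → E - L]
E-L-L-L-L ⇒ E-L-L-L-L-L   [E → E - L]
E-L-L-L-L-L ⇒ E-L-L-L-L-L-L   [E → E - L]
E-L-L-L-L-L-L ⇒ L-L-L-L-L-L-L   [E → L]
L-L-L-L-L-L-L ⇒ n-L-L-L-L-L-L   [L → n]
n-L-L-L-L-L-L ⇒ n-n-L-L-L-L-L   [L → n]
n-n-L-L-L-L-L ⇒ n-n-n-L-L-L-L   [L → n]
n-n-n-L-L-L-L ⇒ n-n-n-n-L-L-L   [L → n]
n-n-n-n-L-L-L ⇒ n-n-n-n-n-L-L   [L → n]
n-n-n-n-n-L-L ⇒ n-n-n-n-n-n-L   [L → n]
n-n-n-n-n-n-L ⇒ n-n-n-n-n-n-n   [L → n]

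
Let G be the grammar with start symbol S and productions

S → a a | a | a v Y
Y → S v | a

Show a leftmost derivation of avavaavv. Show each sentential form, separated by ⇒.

S ⇒ avY   [S → a v Y]
avY ⇒ avSv   [Y → S v]
avSv ⇒ avavYv   [S → a v Y]
avavYv ⇒ avavSvv   [Y → S v]
avavSvv ⇒ avavaavv   [S → a a]

S ⇒ avY ⇒ avSv ⇒ avavYv ⇒ avavSvv ⇒ avavaavv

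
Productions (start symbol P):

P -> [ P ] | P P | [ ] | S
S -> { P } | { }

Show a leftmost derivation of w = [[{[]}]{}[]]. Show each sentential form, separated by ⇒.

P⇒[P]⇒[PP]⇒[PPP]⇒[[P]PP]⇒[[S]PP]⇒[[{P}]PP]⇒[[{[]}]PP]⇒[[{[]}]SP]⇒[[{[]}]{}P]⇒[[{[]}]{}[]]

P ⇒ [P]   [P -> [ P ]]
[P] ⇒ [PP]   [P -> P P]
[PP] ⇒ [PPP]   [P -> P P]
[PPP] ⇒ [[P]PP]   [P -> [ P ]]
[[P]PP] ⇒ [[S]PP]   [P -> S]
[[S]PP] ⇒ [[{P}]PP]   [S -> { P }]
[[{P}]PP] ⇒ [[{[]}]PP]   [P -> [ ]]
[[{[]}]PP] ⇒ [[{[]}]SP]   [P -> S]
[[{[]}]SP] ⇒ [[{[]}]{}P]   [S -> { }]
[[{[]}]{}P] ⇒ [[{[]}]{}[]]   [P -> [ ]]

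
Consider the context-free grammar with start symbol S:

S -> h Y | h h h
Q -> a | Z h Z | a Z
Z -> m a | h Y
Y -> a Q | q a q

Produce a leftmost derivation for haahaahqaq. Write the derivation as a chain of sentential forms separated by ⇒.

S⇒hY⇒haQ⇒haaZ⇒haahY⇒haahaQ⇒haahaaZ⇒haahaahY⇒haahaahqaq

S ⇒ hY   [S -> h Y]
hY ⇒ haQ   [Y -> a Q]
haQ ⇒ haaZ   [Q -> a Z]
haaZ ⇒ haahY   [Z -> h Y]
haahY ⇒ haahaQ   [Y -> a Q]
haahaQ ⇒ haahaaZ   [Q -> a Z]
haahaaZ ⇒ haahaahY   [Z -> h Y]
haahaahY ⇒ haahaahqaq   [Y -> q a q]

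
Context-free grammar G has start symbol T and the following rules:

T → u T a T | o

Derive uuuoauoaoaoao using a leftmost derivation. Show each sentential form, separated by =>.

T => uTaT => uuTaTaT => uuuTaTaTaT => uuuoaTaTaT => uuuoauTaTaTaT => uuuoauoaTaTaT => uuuoauoaoaTaT => uuuoauoaoaoaT => uuuoauoaoaoao

T => uTaT   [T → u T a T]
uTaT => uuTaTaT   [T → u T a T]
uuTaTaT => uuuTaTaTaT   [T → u T a T]
uuuTaTaTaT => uuuoaTaTaT   [T → o]
uuuoaTaTaT => uuuoauTaTaTaT   [T → u T a T]
uuuoauTaTaTaT => uuuoauoaTaTaT   [T → o]
uuuoauoaTaTaT => uuuoauoaoaTaT   [T → o]
uuuoauoaoaTaT => uuuoauoaoaoaT   [T → o]
uuuoauoaoaoaT => uuuoauoaoaoao   [T → o]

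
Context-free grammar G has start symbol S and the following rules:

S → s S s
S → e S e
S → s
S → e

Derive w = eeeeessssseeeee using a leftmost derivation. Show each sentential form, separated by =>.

S=>eSe=>eeSee=>eeeSeee=>eeeeSeeee=>eeeeeSeeeee=>eeeeesSseeeee=>eeeeessSsseeeee=>eeeeessssseeeee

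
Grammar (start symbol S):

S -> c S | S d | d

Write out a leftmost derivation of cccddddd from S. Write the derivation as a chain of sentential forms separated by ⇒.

S⇒Sd⇒Sdd⇒cSdd⇒cSddd⇒ccSddd⇒ccSdddd⇒cccSdddd⇒cccddddd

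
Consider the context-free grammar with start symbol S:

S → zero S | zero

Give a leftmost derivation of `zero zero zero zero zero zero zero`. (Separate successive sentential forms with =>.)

S => zero S => zero zero S => zero zero zero S => zero zero zero zero S => zero zero zero zero zero S => zero zero zero zero zero zero S => zero zero zero zero zero zero zero

S => zero S   [S → zero S]
zero S => zero zero S   [S → zero S]
zero zero S => zero zero zero S   [S → zero S]
zero zero zero S => zero zero zero zero S   [S → zero S]
zero zero zero zero S => zero zero zero zero zero S   [S → zero S]
zero zero zero zero zero S => zero zero zero zero zero zero S   [S → zero S]
zero zero zero zero zero zero S => zero zero zero zero zero zero zero   [S → zero]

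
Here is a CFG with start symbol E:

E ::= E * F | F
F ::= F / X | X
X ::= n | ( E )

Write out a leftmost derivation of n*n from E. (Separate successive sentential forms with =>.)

E => E*F => F*F => X*F => n*F => n*X => n*n

E => E*F   [E ::= E * F]
E*F => F*F   [E ::= F]
F*F => X*F   [F ::= X]
X*F => n*F   [X ::= n]
n*F => n*X   [F ::= X]
n*X => n*n   [X ::= n]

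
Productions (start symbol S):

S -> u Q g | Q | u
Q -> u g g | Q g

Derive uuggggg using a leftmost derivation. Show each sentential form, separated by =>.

S => uQg   [S -> u Q g]
uQg => uQgg   [Q -> Q g]
uQgg => uQggg   [Q -> Q g]
uQggg => uuggggg   [Q -> u g g]

S=>uQg=>uQgg=>uQggg=>uuggggg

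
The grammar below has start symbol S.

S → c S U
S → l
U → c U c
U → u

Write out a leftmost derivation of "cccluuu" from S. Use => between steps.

S => cSU   [S → c S U]
cSU => ccSUU   [S → c S U]
ccSUU => cccSUUU   [S → c S U]
cccSUUU => ccclUUU   [S → l]
ccclUUU => cccluUU   [U → u]
cccluUU => cccluuU   [U → u]
cccluuU => cccluuu   [U → u]

S => cSU => ccSUU => cccSUUU => ccclUUU => cccluUU => cccluuU => cccluuu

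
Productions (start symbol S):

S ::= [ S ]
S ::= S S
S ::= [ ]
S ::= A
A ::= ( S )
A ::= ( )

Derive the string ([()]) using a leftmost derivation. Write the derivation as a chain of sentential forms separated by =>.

S => A   [S ::= A]
A => (S)   [A ::= ( S )]
(S) => ([S])   [S ::= [ S ]]
([S]) => ([A])   [S ::= A]
([A]) => ([()])   [A ::= ( )]

S=>A=>(S)=>([S])=>([A])=>([()])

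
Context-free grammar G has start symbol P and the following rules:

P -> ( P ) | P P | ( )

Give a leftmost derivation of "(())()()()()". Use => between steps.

P=>PP=>(P)P=>(())P=>(())PP=>(())PPP=>(())PPPP=>(())()PPP=>(())()()PP=>(())()()()P=>(())()()()()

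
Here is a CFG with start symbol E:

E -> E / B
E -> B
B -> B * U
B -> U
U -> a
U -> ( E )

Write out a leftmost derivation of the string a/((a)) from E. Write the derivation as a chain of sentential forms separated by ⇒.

E ⇒ E/B ⇒ B/B ⇒ U/B ⇒ a/B ⇒ a/U ⇒ a/(E) ⇒ a/(B) ⇒ a/(U) ⇒ a/((E)) ⇒ a/((B)) ⇒ a/((U)) ⇒ a/((a))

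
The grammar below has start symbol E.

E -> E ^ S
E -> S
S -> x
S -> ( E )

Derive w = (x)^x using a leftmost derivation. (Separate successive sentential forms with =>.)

E => E^S => S^S => (E)^S => (S)^S => (x)^S => (x)^x

E => E^S   [E -> E ^ S]
E^S => S^S   [E -> S]
S^S => (E)^S   [S -> ( E )]
(E)^S => (S)^S   [E -> S]
(S)^S => (x)^S   [S -> x]
(x)^S => (x)^x   [S -> x]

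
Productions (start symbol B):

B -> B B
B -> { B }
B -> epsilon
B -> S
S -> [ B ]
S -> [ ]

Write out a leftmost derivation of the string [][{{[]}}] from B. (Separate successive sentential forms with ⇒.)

B ⇒ BB   [B -> B B]
BB ⇒ BBB   [B -> B B]
BBB ⇒ SBB   [B -> S]
SBB ⇒ []BB   [S -> [ ]]
[]BB ⇒ []SB   [B -> S]
[]SB ⇒ [][B]B   [S -> [ B ]]
[][B]B ⇒ [][{B}]B   [B -> { B }]
[][{B}]B ⇒ [][{{B}}]B   [B -> { B }]
[][{{B}}]B ⇒ [][{{S}}]B   [B -> S]
[][{{S}}]B ⇒ [][{{[B]}}]B   [S -> [ B ]]
[][{{[B]}}]B ⇒ [][{{[]}}]B   [B -> epsilon]
[][{{[]}}]B ⇒ [][{{[]}}]   [B -> epsilon]

B ⇒ BB ⇒ BBB ⇒ SBB ⇒ []BB ⇒ []SB ⇒ [][B]B ⇒ [][{B}]B ⇒ [][{{B}}]B ⇒ [][{{S}}]B ⇒ [][{{[B]}}]B ⇒ [][{{[]}}]B ⇒ [][{{[]}}]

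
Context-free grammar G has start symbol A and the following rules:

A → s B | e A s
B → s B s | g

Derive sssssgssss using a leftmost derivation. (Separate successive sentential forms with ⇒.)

A ⇒ sB   [A → s B]
sB ⇒ ssBs   [B → s B s]
ssBs ⇒ sssBss   [B → s B s]
sssBss ⇒ ssssBsss   [B → s B s]
ssssBsss ⇒ sssssBssss   [B → s B s]
sssssBssss ⇒ sssssgssss   [B → g]

A ⇒ sB ⇒ ssBs ⇒ sssBss ⇒ ssssBsss ⇒ sssssBssss ⇒ sssssgssss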